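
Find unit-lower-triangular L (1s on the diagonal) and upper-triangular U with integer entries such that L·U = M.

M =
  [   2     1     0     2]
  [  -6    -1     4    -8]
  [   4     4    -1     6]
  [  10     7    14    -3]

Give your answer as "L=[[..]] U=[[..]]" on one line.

  row1 -= -3·row0 → [0,2,4,-2]
  row2 -= 2·row0 → [0,2,-1,2]
  row3 -= 5·row0 → [0,2,14,-13]
  row2 -= 1·row1 → [0,0,-5,4]
  row3 -= 1·row1 → [0,0,10,-11]
  row3 -= -2·row2 → [0,0,0,-3]

L=[[1,0,0,0],[-3,1,0,0],[2,1,1,0],[5,1,-2,1]] U=[[2,1,0,2],[0,2,4,-2],[0,0,-5,4],[0,0,0,-3]]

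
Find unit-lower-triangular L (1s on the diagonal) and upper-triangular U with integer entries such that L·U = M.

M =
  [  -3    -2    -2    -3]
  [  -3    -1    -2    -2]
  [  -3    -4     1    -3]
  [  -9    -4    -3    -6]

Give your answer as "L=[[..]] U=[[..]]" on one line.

L=[[1,0,0,0],[1,1,0,0],[1,-2,1,0],[3,2,1,1]] U=[[-3,-2,-2,-3],[0,1,0,1],[0,0,3,2],[0,0,0,-1]]

  R1 -= 1·R0 → [0,1,0,1]
  R2 -= 1·R0 → [0,-2,3,0]
  R3 -= 3·R0 → [0,2,3,3]
  R2 -= -2·R1 → [0,0,3,2]
  R3 -= 2·R1 → [0,0,3,1]
  R3 -= 1·R2 → [0,0,0,-1]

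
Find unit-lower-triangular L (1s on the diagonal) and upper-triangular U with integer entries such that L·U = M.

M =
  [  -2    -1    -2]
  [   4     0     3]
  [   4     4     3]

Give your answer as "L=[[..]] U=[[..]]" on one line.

  R1 -= -2·R0 → [0,-2,-1]
  R2 -= -2·R0 → [0,2,-1]
  R2 -= -1·R1 → [0,0,-2]

L=[[1,0,0],[-2,1,0],[-2,-1,1]] U=[[-2,-1,-2],[0,-2,-1],[0,0,-2]]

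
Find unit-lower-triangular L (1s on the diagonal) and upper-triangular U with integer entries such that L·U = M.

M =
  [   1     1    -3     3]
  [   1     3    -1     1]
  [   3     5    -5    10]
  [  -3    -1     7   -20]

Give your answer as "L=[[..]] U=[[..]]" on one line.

L=[[1,0,0,0],[1,1,0,0],[3,1,1,0],[-3,1,-2,1]] U=[[1,1,-3,3],[0,2,2,-2],[0,0,2,3],[0,0,0,-3]]

  r1 -= 1·r0 → [0,2,2,-2]
  r2 -= 3·r0 → [0,2,4,1]
  r3 -= -3·r0 → [0,2,-2,-11]
  r2 -= 1·r1 → [0,0,2,3]
  r3 -= 1·r1 → [0,0,-4,-9]
  r3 -= -2·r2 → [0,0,0,-3]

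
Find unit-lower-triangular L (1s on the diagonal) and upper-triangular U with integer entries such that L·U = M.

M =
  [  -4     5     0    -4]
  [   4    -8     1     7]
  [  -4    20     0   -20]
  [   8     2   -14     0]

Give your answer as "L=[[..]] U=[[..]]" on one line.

L=[[1,0,0,0],[-1,1,0,0],[1,-5,1,0],[-2,-4,-2,1]] U=[[-4,5,0,-4],[0,-3,1,3],[0,0,5,-1],[0,0,0,2]]

  r1 -= -1·r0 → [0,-3,1,3]
  r2 -= 1·r0 → [0,15,0,-16]
  r3 -= -2·r0 → [0,12,-14,-8]
  r2 -= -5·r1 → [0,0,5,-1]
  r3 -= -4·r1 → [0,0,-10,4]
  r3 -= -2·r2 → [0,0,0,2]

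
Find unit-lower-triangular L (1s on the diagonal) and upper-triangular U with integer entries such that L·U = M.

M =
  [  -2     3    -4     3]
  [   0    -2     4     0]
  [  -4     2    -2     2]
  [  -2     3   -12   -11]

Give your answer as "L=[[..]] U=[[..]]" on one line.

L=[[1,0,0,0],[0,1,0,0],[2,2,1,0],[1,0,4,1]] U=[[-2,3,-4,3],[0,-2,4,0],[0,0,-2,-4],[0,0,0,2]]

  R1 -= 0·R0 → [0,-2,4,0]
  R2 -= 2·R0 → [0,-4,6,-4]
  R3 -= 1·R0 → [0,0,-8,-14]
  R2 -= 2·R1 → [0,0,-2,-4]
  R3 -= 0·R1 → [0,0,-8,-14]
  R3 -= 4·R2 → [0,0,0,2]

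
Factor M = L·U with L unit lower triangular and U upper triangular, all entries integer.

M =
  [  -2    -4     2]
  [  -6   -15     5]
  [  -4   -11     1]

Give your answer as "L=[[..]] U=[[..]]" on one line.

  r1 -= 3·r0 → [0,-3,-1]
  r2 -= 2·r0 → [0,-3,-3]
  r2 -= 1·r1 → [0,0,-2]

L=[[1,0,0],[3,1,0],[2,1,1]] U=[[-2,-4,2],[0,-3,-1],[0,0,-2]]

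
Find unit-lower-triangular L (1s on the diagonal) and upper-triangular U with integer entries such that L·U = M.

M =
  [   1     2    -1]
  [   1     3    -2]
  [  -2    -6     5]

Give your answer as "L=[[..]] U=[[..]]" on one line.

  R1 -= 1·R0 → [0,1,-1]
  R2 -= -2·R0 → [0,-2,3]
  R2 -= -2·R1 → [0,0,1]

L=[[1,0,0],[1,1,0],[-2,-2,1]] U=[[1,2,-1],[0,1,-1],[0,0,1]]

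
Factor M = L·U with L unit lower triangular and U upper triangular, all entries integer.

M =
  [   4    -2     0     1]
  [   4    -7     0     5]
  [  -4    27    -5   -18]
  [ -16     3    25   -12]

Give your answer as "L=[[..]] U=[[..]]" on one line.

  row1 -= 1·row0 → [0,-5,0,4]
  row2 -= -1·row0 → [0,25,-5,-17]
  row3 -= -4·row0 → [0,-5,25,-8]
  row2 -= -5·row1 → [0,0,-5,3]
  row3 -= 1·row1 → [0,0,25,-12]
  row3 -= -5·row2 → [0,0,0,3]

L=[[1,0,0,0],[1,1,0,0],[-1,-5,1,0],[-4,1,-5,1]] U=[[4,-2,0,1],[0,-5,0,4],[0,0,-5,3],[0,0,0,3]]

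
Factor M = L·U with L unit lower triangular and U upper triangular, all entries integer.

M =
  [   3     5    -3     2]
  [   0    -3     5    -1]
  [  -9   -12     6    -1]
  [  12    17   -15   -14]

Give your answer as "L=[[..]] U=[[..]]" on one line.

L=[[1,0,0,0],[0,1,0,0],[-3,-1,1,0],[4,1,-4,1]] U=[[3,5,-3,2],[0,-3,5,-1],[0,0,2,4],[0,0,0,-5]]

  row1 -= 0·row0 → [0,-3,5,-1]
  row2 -= -3·row0 → [0,3,-3,5]
  row3 -= 4·row0 → [0,-3,-3,-22]
  row2 -= -1·row1 → [0,0,2,4]
  row3 -= 1·row1 → [0,0,-8,-21]
  row3 -= -4·row2 → [0,0,0,-5]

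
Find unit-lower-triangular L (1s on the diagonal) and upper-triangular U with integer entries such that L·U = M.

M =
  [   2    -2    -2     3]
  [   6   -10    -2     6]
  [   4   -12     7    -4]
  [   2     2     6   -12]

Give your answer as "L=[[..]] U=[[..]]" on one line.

  R1 -= 3·R0 → [0,-4,4,-3]
  R2 -= 2·R0 → [0,-8,11,-10]
  R3 -= 1·R0 → [0,4,8,-15]
  R2 -= 2·R1 → [0,0,3,-4]
  R3 -= -1·R1 → [0,0,12,-18]
  R3 -= 4·R2 → [0,0,0,-2]

L=[[1,0,0,0],[3,1,0,0],[2,2,1,0],[1,-1,4,1]] U=[[2,-2,-2,3],[0,-4,4,-3],[0,0,3,-4],[0,0,0,-2]]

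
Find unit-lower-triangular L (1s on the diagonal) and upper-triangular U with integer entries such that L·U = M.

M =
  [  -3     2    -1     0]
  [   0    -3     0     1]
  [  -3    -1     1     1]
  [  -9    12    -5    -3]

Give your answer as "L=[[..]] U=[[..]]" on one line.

  r1 -= 0·r0 → [0,-3,0,1]
  r2 -= 1·r0 → [0,-3,2,1]
  r3 -= 3·r0 → [0,6,-2,-3]
  r2 -= 1·r1 → [0,0,2,0]
  r3 -= -2·r1 → [0,0,-2,-1]
  r3 -= -1·r2 → [0,0,0,-1]

L=[[1,0,0,0],[0,1,0,0],[1,1,1,0],[3,-2,-1,1]] U=[[-3,2,-1,0],[0,-3,0,1],[0,0,2,0],[0,0,0,-1]]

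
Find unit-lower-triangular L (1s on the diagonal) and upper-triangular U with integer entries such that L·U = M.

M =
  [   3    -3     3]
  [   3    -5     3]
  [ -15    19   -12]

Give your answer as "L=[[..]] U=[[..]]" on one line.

  row1 -= 1·row0 → [0,-2,0]
  row2 -= -5·row0 → [0,4,3]
  row2 -= -2·row1 → [0,0,3]

L=[[1,0,0],[1,1,0],[-5,-2,1]] U=[[3,-3,3],[0,-2,0],[0,0,3]]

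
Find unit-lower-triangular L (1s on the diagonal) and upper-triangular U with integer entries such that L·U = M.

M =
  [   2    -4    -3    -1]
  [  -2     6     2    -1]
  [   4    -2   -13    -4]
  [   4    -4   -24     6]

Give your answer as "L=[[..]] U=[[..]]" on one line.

L=[[1,0,0,0],[-1,1,0,0],[2,3,1,0],[2,2,4,1]] U=[[2,-4,-3,-1],[0,2,-1,-2],[0,0,-4,4],[0,0,0,-4]]

  R1 -= -1·R0 → [0,2,-1,-2]
  R2 -= 2·R0 → [0,6,-7,-2]
  R3 -= 2·R0 → [0,4,-18,8]
  R2 -= 3·R1 → [0,0,-4,4]
  R3 -= 2·R1 → [0,0,-16,12]
  R3 -= 4·R2 → [0,0,0,-4]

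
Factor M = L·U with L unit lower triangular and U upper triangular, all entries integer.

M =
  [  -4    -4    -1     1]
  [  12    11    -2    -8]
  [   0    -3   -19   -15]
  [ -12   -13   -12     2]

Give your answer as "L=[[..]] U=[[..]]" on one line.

L=[[1,0,0,0],[-3,1,0,0],[0,3,1,0],[3,1,1,1]] U=[[-4,-4,-1,1],[0,-1,-5,-5],[0,0,-4,0],[0,0,0,4]]

  r1 -= -3·r0 → [0,-1,-5,-5]
  r2 -= 0·r0 → [0,-3,-19,-15]
  r3 -= 3·r0 → [0,-1,-9,-1]
  r2 -= 3·r1 → [0,0,-4,0]
  r3 -= 1·r1 → [0,0,-4,4]
  r3 -= 1·r2 → [0,0,0,4]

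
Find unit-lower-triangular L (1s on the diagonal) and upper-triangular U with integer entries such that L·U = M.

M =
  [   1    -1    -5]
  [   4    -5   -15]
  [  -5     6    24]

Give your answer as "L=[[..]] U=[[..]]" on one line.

L=[[1,0,0],[4,1,0],[-5,-1,1]] U=[[1,-1,-5],[0,-1,5],[0,0,4]]

  r1 -= 4·r0 → [0,-1,5]
  r2 -= -5·r0 → [0,1,-1]
  r2 -= -1·r1 → [0,0,4]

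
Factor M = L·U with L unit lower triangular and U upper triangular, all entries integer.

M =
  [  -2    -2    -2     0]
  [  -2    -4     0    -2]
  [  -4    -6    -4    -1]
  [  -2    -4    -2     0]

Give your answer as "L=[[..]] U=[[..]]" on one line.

  r1 -= 1·r0 → [0,-2,2,-2]
  r2 -= 2·r0 → [0,-2,0,-1]
  r3 -= 1·r0 → [0,-2,0,0]
  r2 -= 1·r1 → [0,0,-2,1]
  r3 -= 1·r1 → [0,0,-2,2]
  r3 -= 1·r2 → [0,0,0,1]

L=[[1,0,0,0],[1,1,0,0],[2,1,1,0],[1,1,1,1]] U=[[-2,-2,-2,0],[0,-2,2,-2],[0,0,-2,1],[0,0,0,1]]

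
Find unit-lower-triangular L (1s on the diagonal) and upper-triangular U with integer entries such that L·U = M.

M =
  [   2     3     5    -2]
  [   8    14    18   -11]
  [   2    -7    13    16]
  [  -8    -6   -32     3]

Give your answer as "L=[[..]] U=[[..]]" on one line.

L=[[1,0,0,0],[4,1,0,0],[1,-5,1,0],[-4,3,3,1]] U=[[2,3,5,-2],[0,2,-2,-3],[0,0,-2,3],[0,0,0,-5]]

  r1 -= 4·r0 → [0,2,-2,-3]
  r2 -= 1·r0 → [0,-10,8,18]
  r3 -= -4·r0 → [0,6,-12,-5]
  r2 -= -5·r1 → [0,0,-2,3]
  r3 -= 3·r1 → [0,0,-6,4]
  r3 -= 3·r2 → [0,0,0,-5]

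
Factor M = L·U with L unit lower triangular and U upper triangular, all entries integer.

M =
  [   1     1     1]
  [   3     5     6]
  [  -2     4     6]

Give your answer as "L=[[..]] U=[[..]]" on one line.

L=[[1,0,0],[3,1,0],[-2,3,1]] U=[[1,1,1],[0,2,3],[0,0,-1]]

  R1 -= 3·R0 → [0,2,3]
  R2 -= -2·R0 → [0,6,8]
  R2 -= 3·R1 → [0,0,-1]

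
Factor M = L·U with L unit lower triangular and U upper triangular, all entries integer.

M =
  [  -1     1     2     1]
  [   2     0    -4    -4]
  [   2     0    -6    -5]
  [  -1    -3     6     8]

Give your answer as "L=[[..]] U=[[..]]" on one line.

L=[[1,0,0,0],[-2,1,0,0],[-2,1,1,0],[1,-2,-2,1]] U=[[-1,1,2,1],[0,2,0,-2],[0,0,-2,-1],[0,0,0,1]]

  r1 -= -2·r0 → [0,2,0,-2]
  r2 -= -2·r0 → [0,2,-2,-3]
  r3 -= 1·r0 → [0,-4,4,7]
  r2 -= 1·r1 → [0,0,-2,-1]
  r3 -= -2·r1 → [0,0,4,3]
  r3 -= -2·r2 → [0,0,0,1]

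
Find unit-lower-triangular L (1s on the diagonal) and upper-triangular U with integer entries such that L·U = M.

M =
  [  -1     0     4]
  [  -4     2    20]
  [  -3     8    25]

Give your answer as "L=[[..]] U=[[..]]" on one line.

L=[[1,0,0],[4,1,0],[3,4,1]] U=[[-1,0,4],[0,2,4],[0,0,-3]]

  row1 -= 4·row0 → [0,2,4]
  row2 -= 3·row0 → [0,8,13]
  row2 -= 4·row1 → [0,0,-3]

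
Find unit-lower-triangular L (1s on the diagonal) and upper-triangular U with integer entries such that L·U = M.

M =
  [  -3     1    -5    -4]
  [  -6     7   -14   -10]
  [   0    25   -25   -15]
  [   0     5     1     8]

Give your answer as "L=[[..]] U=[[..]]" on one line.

  row1 -= 2·row0 → [0,5,-4,-2]
  row2 -= 0·row0 → [0,25,-25,-15]
  row3 -= 0·row0 → [0,5,1,8]
  row2 -= 5·row1 → [0,0,-5,-5]
  row3 -= 1·row1 → [0,0,5,10]
  row3 -= -1·row2 → [0,0,0,5]

L=[[1,0,0,0],[2,1,0,0],[0,5,1,0],[0,1,-1,1]] U=[[-3,1,-5,-4],[0,5,-4,-2],[0,0,-5,-5],[0,0,0,5]]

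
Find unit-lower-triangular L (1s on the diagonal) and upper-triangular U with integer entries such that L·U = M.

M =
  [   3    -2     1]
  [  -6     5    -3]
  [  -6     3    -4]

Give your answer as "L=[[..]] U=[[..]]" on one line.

  row1 -= -2·row0 → [0,1,-1]
  row2 -= -2·row0 → [0,-1,-2]
  row2 -= -1·row1 → [0,0,-3]

L=[[1,0,0],[-2,1,0],[-2,-1,1]] U=[[3,-2,1],[0,1,-1],[0,0,-3]]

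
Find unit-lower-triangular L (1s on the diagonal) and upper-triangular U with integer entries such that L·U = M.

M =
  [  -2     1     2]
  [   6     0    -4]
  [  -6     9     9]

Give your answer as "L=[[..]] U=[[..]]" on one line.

  r1 -= -3·r0 → [0,3,2]
  r2 -= 3·r0 → [0,6,3]
  r2 -= 2·r1 → [0,0,-1]

L=[[1,0,0],[-3,1,0],[3,2,1]] U=[[-2,1,2],[0,3,2],[0,0,-1]]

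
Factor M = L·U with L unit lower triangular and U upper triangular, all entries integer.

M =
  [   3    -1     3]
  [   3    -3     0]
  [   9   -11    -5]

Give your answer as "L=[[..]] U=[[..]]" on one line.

  R1 -= 1·R0 → [0,-2,-3]
  R2 -= 3·R0 → [0,-8,-14]
  R2 -= 4·R1 → [0,0,-2]

L=[[1,0,0],[1,1,0],[3,4,1]] U=[[3,-1,3],[0,-2,-3],[0,0,-2]]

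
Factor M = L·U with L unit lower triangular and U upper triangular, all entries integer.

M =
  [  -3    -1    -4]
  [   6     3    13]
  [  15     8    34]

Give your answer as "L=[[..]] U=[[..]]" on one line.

  r1 -= -2·r0 → [0,1,5]
  r2 -= -5·r0 → [0,3,14]
  r2 -= 3·r1 → [0,0,-1]

L=[[1,0,0],[-2,1,0],[-5,3,1]] U=[[-3,-1,-4],[0,1,5],[0,0,-1]]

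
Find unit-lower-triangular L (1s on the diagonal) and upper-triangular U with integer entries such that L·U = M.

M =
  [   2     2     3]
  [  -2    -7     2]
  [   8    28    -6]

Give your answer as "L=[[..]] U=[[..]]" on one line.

  row1 -= -1·row0 → [0,-5,5]
  row2 -= 4·row0 → [0,20,-18]
  row2 -= -4·row1 → [0,0,2]

L=[[1,0,0],[-1,1,0],[4,-4,1]] U=[[2,2,3],[0,-5,5],[0,0,2]]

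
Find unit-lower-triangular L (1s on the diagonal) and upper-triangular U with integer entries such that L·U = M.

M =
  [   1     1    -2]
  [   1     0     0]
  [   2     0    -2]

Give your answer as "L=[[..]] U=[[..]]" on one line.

L=[[1,0,0],[1,1,0],[2,2,1]] U=[[1,1,-2],[0,-1,2],[0,0,-2]]

  row1 -= 1·row0 → [0,-1,2]
  row2 -= 2·row0 → [0,-2,2]
  row2 -= 2·row1 → [0,0,-2]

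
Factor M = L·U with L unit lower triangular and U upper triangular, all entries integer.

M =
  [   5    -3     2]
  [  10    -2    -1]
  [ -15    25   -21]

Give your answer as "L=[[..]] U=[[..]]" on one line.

  R1 -= 2·R0 → [0,4,-5]
  R2 -= -3·R0 → [0,16,-15]
  R2 -= 4·R1 → [0,0,5]

L=[[1,0,0],[2,1,0],[-3,4,1]] U=[[5,-3,2],[0,4,-5],[0,0,5]]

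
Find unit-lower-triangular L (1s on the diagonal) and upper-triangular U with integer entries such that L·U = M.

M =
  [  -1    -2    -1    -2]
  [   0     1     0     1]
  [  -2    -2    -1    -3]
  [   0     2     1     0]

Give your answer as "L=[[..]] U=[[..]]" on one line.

  row1 -= 0·row0 → [0,1,0,1]
  row2 -= 2·row0 → [0,2,1,1]
  row3 -= 0·row0 → [0,2,1,0]
  row2 -= 2·row1 → [0,0,1,-1]
  row3 -= 2·row1 → [0,0,1,-2]
  row3 -= 1·row2 → [0,0,0,-1]

L=[[1,0,0,0],[0,1,0,0],[2,2,1,0],[0,2,1,1]] U=[[-1,-2,-1,-2],[0,1,0,1],[0,0,1,-1],[0,0,0,-1]]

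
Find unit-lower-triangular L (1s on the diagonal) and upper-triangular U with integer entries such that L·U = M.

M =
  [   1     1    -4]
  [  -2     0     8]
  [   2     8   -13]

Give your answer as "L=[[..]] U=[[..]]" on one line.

L=[[1,0,0],[-2,1,0],[2,3,1]] U=[[1,1,-4],[0,2,0],[0,0,-5]]

  r1 -= -2·r0 → [0,2,0]
  r2 -= 2·r0 → [0,6,-5]
  r2 -= 3·r1 → [0,0,-5]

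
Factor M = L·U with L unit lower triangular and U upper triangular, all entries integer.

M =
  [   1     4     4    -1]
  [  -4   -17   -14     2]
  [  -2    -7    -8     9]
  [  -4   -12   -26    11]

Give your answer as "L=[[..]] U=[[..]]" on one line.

L=[[1,0,0,0],[-4,1,0,0],[-2,-1,1,0],[-4,-4,-1,1]] U=[[1,4,4,-1],[0,-1,2,-2],[0,0,2,5],[0,0,0,4]]

  R1 -= -4·R0 → [0,-1,2,-2]
  R2 -= -2·R0 → [0,1,0,7]
  R3 -= -4·R0 → [0,4,-10,7]
  R2 -= -1·R1 → [0,0,2,5]
  R3 -= -4·R1 → [0,0,-2,-1]
  R3 -= -1·R2 → [0,0,0,4]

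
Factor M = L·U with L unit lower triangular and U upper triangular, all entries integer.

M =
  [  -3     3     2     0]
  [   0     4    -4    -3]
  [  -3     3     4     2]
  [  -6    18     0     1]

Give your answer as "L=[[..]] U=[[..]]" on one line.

  R1 -= 0·R0 → [0,4,-4,-3]
  R2 -= 1·R0 → [0,0,2,2]
  R3 -= 2·R0 → [0,12,-4,1]
  R2 -= 0·R1 → [0,0,2,2]
  R3 -= 3·R1 → [0,0,8,10]
  R3 -= 4·R2 → [0,0,0,2]

L=[[1,0,0,0],[0,1,0,0],[1,0,1,0],[2,3,4,1]] U=[[-3,3,2,0],[0,4,-4,-3],[0,0,2,2],[0,0,0,2]]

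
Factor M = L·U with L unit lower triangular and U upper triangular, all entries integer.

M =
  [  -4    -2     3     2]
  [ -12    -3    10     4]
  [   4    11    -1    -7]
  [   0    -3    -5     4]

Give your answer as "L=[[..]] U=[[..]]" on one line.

  r1 -= 3·r0 → [0,3,1,-2]
  r2 -= -1·r0 → [0,9,2,-5]
  r3 -= 0·r0 → [0,-3,-5,4]
  r2 -= 3·r1 → [0,0,-1,1]
  r3 -= -1·r1 → [0,0,-4,2]
  r3 -= 4·r2 → [0,0,0,-2]

L=[[1,0,0,0],[3,1,0,0],[-1,3,1,0],[0,-1,4,1]] U=[[-4,-2,3,2],[0,3,1,-2],[0,0,-1,1],[0,0,0,-2]]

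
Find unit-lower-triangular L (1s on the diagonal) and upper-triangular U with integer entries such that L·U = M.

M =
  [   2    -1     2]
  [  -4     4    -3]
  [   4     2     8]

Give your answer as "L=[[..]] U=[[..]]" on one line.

  R1 -= -2·R0 → [0,2,1]
  R2 -= 2·R0 → [0,4,4]
  R2 -= 2·R1 → [0,0,2]

L=[[1,0,0],[-2,1,0],[2,2,1]] U=[[2,-1,2],[0,2,1],[0,0,2]]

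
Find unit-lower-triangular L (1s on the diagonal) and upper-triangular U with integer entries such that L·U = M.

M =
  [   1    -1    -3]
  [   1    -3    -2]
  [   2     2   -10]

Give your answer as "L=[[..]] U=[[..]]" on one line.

L=[[1,0,0],[1,1,0],[2,-2,1]] U=[[1,-1,-3],[0,-2,1],[0,0,-2]]

  row1 -= 1·row0 → [0,-2,1]
  row2 -= 2·row0 → [0,4,-4]
  row2 -= -2·row1 → [0,0,-2]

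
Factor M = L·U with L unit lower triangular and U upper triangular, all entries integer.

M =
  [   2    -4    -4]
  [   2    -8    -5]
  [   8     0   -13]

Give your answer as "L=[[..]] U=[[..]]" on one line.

L=[[1,0,0],[1,1,0],[4,-4,1]] U=[[2,-4,-4],[0,-4,-1],[0,0,-1]]

  R1 -= 1·R0 → [0,-4,-1]
  R2 -= 4·R0 → [0,16,3]
  R2 -= -4·R1 → [0,0,-1]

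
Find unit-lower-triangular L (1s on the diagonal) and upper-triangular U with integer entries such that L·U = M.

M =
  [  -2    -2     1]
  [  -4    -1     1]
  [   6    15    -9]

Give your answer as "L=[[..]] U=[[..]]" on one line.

  row1 -= 2·row0 → [0,3,-1]
  row2 -= -3·row0 → [0,9,-6]
  row2 -= 3·row1 → [0,0,-3]

L=[[1,0,0],[2,1,0],[-3,3,1]] U=[[-2,-2,1],[0,3,-1],[0,0,-3]]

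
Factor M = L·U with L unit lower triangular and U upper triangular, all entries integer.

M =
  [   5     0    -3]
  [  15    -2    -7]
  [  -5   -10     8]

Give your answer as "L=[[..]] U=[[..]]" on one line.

  row1 -= 3·row0 → [0,-2,2]
  row2 -= -1·row0 → [0,-10,5]
  row2 -= 5·row1 → [0,0,-5]

L=[[1,0,0],[3,1,0],[-1,5,1]] U=[[5,0,-3],[0,-2,2],[0,0,-5]]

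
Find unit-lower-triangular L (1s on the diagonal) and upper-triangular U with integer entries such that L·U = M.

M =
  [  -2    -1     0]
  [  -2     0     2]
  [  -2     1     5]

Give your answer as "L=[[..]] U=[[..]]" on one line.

L=[[1,0,0],[1,1,0],[1,2,1]] U=[[-2,-1,0],[0,1,2],[0,0,1]]

  row1 -= 1·row0 → [0,1,2]
  row2 -= 1·row0 → [0,2,5]
  row2 -= 2·row1 → [0,0,1]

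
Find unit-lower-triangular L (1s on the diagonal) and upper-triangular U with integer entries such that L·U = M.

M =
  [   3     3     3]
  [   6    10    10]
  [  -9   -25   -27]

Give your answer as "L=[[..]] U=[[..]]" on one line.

  r1 -= 2·r0 → [0,4,4]
  r2 -= -3·r0 → [0,-16,-18]
  r2 -= -4·r1 → [0,0,-2]

L=[[1,0,0],[2,1,0],[-3,-4,1]] U=[[3,3,3],[0,4,4],[0,0,-2]]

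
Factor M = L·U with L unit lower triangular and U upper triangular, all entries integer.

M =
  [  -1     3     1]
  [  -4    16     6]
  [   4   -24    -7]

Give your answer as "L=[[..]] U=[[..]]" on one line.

L=[[1,0,0],[4,1,0],[-4,-3,1]] U=[[-1,3,1],[0,4,2],[0,0,3]]

  r1 -= 4·r0 → [0,4,2]
  r2 -= -4·r0 → [0,-12,-3]
  r2 -= -3·r1 → [0,0,3]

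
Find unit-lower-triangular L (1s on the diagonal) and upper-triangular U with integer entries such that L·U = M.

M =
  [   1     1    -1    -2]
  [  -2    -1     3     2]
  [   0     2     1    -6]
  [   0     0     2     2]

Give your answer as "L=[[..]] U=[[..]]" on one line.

L=[[1,0,0,0],[-2,1,0,0],[0,2,1,0],[0,0,-2,1]] U=[[1,1,-1,-2],[0,1,1,-2],[0,0,-1,-2],[0,0,0,-2]]

  row1 -= -2·row0 → [0,1,1,-2]
  row2 -= 0·row0 → [0,2,1,-6]
  row3 -= 0·row0 → [0,0,2,2]
  row2 -= 2·row1 → [0,0,-1,-2]
  row3 -= 0·row1 → [0,0,2,2]
  row3 -= -2·row2 → [0,0,0,-2]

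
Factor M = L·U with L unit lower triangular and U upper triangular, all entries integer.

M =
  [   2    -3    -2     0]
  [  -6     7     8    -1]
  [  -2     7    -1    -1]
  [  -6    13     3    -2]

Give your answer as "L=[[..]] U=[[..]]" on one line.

L=[[1,0,0,0],[-3,1,0,0],[-1,-2,1,0],[-3,-2,1,1]] U=[[2,-3,-2,0],[0,-2,2,-1],[0,0,1,-3],[0,0,0,-1]]

  R1 -= -3·R0 → [0,-2,2,-1]
  R2 -= -1·R0 → [0,4,-3,-1]
  R3 -= -3·R0 → [0,4,-3,-2]
  R2 -= -2·R1 → [0,0,1,-3]
  R3 -= -2·R1 → [0,0,1,-4]
  R3 -= 1·R2 → [0,0,0,-1]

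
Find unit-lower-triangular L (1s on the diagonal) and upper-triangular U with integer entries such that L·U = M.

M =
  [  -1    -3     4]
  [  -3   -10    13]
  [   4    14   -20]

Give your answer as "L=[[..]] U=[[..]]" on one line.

  R1 -= 3·R0 → [0,-1,1]
  R2 -= -4·R0 → [0,2,-4]
  R2 -= -2·R1 → [0,0,-2]

L=[[1,0,0],[3,1,0],[-4,-2,1]] U=[[-1,-3,4],[0,-1,1],[0,0,-2]]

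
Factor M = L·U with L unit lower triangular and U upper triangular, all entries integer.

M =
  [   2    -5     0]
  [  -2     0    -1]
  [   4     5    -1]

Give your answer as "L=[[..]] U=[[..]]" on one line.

  R1 -= -1·R0 → [0,-5,-1]
  R2 -= 2·R0 → [0,15,-1]
  R2 -= -3·R1 → [0,0,-4]

L=[[1,0,0],[-1,1,0],[2,-3,1]] U=[[2,-5,0],[0,-5,-1],[0,0,-4]]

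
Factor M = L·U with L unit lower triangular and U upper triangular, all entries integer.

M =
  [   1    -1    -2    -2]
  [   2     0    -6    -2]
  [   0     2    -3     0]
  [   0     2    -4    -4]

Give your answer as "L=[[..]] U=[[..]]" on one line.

L=[[1,0,0,0],[2,1,0,0],[0,1,1,0],[0,1,2,1]] U=[[1,-1,-2,-2],[0,2,-2,2],[0,0,-1,-2],[0,0,0,-2]]

  r1 -= 2·r0 → [0,2,-2,2]
  r2 -= 0·r0 → [0,2,-3,0]
  r3 -= 0·r0 → [0,2,-4,-4]
  r2 -= 1·r1 → [0,0,-1,-2]
  r3 -= 1·r1 → [0,0,-2,-6]
  r3 -= 2·r2 → [0,0,0,-2]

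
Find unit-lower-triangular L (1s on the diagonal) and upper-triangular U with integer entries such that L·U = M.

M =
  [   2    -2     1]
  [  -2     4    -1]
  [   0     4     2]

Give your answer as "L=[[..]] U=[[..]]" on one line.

  r1 -= -1·r0 → [0,2,0]
  r2 -= 0·r0 → [0,4,2]
  r2 -= 2·r1 → [0,0,2]

L=[[1,0,0],[-1,1,0],[0,2,1]] U=[[2,-2,1],[0,2,0],[0,0,2]]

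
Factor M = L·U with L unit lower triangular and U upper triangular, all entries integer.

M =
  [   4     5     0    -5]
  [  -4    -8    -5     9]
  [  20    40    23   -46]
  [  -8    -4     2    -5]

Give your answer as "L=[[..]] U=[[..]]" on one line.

L=[[1,0,0,0],[-1,1,0,0],[5,-5,1,0],[-2,-2,4,1]] U=[[4,5,0,-5],[0,-3,-5,4],[0,0,-2,-1],[0,0,0,-3]]

  R1 -= -1·R0 → [0,-3,-5,4]
  R2 -= 5·R0 → [0,15,23,-21]
  R3 -= -2·R0 → [0,6,2,-15]
  R2 -= -5·R1 → [0,0,-2,-1]
  R3 -= -2·R1 → [0,0,-8,-7]
  R3 -= 4·R2 → [0,0,0,-3]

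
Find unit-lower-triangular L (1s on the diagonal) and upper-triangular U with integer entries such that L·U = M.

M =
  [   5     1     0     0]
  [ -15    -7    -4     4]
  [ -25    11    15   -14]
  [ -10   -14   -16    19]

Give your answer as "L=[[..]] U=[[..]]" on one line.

  R1 -= -3·R0 → [0,-4,-4,4]
  R2 -= -5·R0 → [0,16,15,-14]
  R3 -= -2·R0 → [0,-12,-16,19]
  R2 -= -4·R1 → [0,0,-1,2]
  R3 -= 3·R1 → [0,0,-4,7]
  R3 -= 4·R2 → [0,0,0,-1]

L=[[1,0,0,0],[-3,1,0,0],[-5,-4,1,0],[-2,3,4,1]] U=[[5,1,0,0],[0,-4,-4,4],[0,0,-1,2],[0,0,0,-1]]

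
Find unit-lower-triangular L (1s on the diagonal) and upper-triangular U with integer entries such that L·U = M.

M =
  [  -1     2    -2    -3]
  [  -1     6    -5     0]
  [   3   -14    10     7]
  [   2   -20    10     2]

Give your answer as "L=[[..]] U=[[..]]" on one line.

  r1 -= 1·r0 → [0,4,-3,3]
  r2 -= -3·r0 → [0,-8,4,-2]
  r3 -= -2·r0 → [0,-16,6,-4]
  r2 -= -2·r1 → [0,0,-2,4]
  r3 -= -4·r1 → [0,0,-6,8]
  r3 -= 3·r2 → [0,0,0,-4]

L=[[1,0,0,0],[1,1,0,0],[-3,-2,1,0],[-2,-4,3,1]] U=[[-1,2,-2,-3],[0,4,-3,3],[0,0,-2,4],[0,0,0,-4]]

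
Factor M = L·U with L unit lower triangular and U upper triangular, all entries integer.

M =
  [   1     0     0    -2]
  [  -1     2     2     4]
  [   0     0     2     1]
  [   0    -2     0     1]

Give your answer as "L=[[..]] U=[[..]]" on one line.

L=[[1,0,0,0],[-1,1,0,0],[0,0,1,0],[0,-1,1,1]] U=[[1,0,0,-2],[0,2,2,2],[0,0,2,1],[0,0,0,2]]

  R1 -= -1·R0 → [0,2,2,2]
  R2 -= 0·R0 → [0,0,2,1]
  R3 -= 0·R0 → [0,-2,0,1]
  R2 -= 0·R1 → [0,0,2,1]
  R3 -= -1·R1 → [0,0,2,3]
  R3 -= 1·R2 → [0,0,0,2]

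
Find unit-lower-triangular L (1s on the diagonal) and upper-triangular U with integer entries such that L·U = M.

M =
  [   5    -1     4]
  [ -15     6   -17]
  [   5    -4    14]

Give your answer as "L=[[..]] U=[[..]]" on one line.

  r1 -= -3·r0 → [0,3,-5]
  r2 -= 1·r0 → [0,-3,10]
  r2 -= -1·r1 → [0,0,5]

L=[[1,0,0],[-3,1,0],[1,-1,1]] U=[[5,-1,4],[0,3,-5],[0,0,5]]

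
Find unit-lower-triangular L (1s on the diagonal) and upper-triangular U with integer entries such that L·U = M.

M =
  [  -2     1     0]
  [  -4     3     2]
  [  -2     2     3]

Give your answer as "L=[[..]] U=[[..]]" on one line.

L=[[1,0,0],[2,1,0],[1,1,1]] U=[[-2,1,0],[0,1,2],[0,0,1]]

  R1 -= 2·R0 → [0,1,2]
  R2 -= 1·R0 → [0,1,3]
  R2 -= 1·R1 → [0,0,1]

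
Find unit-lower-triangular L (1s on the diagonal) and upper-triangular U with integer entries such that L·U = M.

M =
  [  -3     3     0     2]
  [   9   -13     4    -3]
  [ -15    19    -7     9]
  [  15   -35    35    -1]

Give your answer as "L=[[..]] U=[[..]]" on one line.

L=[[1,0,0,0],[-3,1,0,0],[5,-1,1,0],[-5,5,-5,1]] U=[[-3,3,0,2],[0,-4,4,3],[0,0,-3,2],[0,0,0,4]]

  row1 -= -3·row0 → [0,-4,4,3]
  row2 -= 5·row0 → [0,4,-7,-1]
  row3 -= -5·row0 → [0,-20,35,9]
  row2 -= -1·row1 → [0,0,-3,2]
  row3 -= 5·row1 → [0,0,15,-6]
  row3 -= -5·row2 → [0,0,0,4]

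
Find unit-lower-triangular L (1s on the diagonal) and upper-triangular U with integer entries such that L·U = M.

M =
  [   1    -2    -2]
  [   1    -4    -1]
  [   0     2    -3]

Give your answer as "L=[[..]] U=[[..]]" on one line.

  row1 -= 1·row0 → [0,-2,1]
  row2 -= 0·row0 → [0,2,-3]
  row2 -= -1·row1 → [0,0,-2]

L=[[1,0,0],[1,1,0],[0,-1,1]] U=[[1,-2,-2],[0,-2,1],[0,0,-2]]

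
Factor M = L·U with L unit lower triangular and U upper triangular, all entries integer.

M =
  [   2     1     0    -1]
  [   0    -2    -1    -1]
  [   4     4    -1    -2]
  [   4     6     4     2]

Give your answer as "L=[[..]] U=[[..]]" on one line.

  row1 -= 0·row0 → [0,-2,-1,-1]
  row2 -= 2·row0 → [0,2,-1,0]
  row3 -= 2·row0 → [0,4,4,4]
  row2 -= -1·row1 → [0,0,-2,-1]
  row3 -= -2·row1 → [0,0,2,2]
  row3 -= -1·row2 → [0,0,0,1]

L=[[1,0,0,0],[0,1,0,0],[2,-1,1,0],[2,-2,-1,1]] U=[[2,1,0,-1],[0,-2,-1,-1],[0,0,-2,-1],[0,0,0,1]]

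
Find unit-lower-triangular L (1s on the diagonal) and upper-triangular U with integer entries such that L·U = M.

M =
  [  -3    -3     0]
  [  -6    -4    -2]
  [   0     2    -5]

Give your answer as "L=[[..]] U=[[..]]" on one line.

  R1 -= 2·R0 → [0,2,-2]
  R2 -= 0·R0 → [0,2,-5]
  R2 -= 1·R1 → [0,0,-3]

L=[[1,0,0],[2,1,0],[0,1,1]] U=[[-3,-3,0],[0,2,-2],[0,0,-3]]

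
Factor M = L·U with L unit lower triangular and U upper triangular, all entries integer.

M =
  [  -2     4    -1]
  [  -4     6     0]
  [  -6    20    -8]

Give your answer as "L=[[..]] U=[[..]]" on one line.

L=[[1,0,0],[2,1,0],[3,-4,1]] U=[[-2,4,-1],[0,-2,2],[0,0,3]]

  row1 -= 2·row0 → [0,-2,2]
  row2 -= 3·row0 → [0,8,-5]
  row2 -= -4·row1 → [0,0,3]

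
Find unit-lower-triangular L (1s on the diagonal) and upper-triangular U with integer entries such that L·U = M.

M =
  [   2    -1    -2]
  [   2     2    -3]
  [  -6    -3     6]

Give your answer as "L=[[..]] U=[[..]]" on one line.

L=[[1,0,0],[1,1,0],[-3,-2,1]] U=[[2,-1,-2],[0,3,-1],[0,0,-2]]

  r1 -= 1·r0 → [0,3,-1]
  r2 -= -3·r0 → [0,-6,0]
  r2 -= -2·r1 → [0,0,-2]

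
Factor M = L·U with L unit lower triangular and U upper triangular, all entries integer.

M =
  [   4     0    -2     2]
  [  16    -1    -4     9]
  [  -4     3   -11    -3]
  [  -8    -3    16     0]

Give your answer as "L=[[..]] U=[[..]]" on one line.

L=[[1,0,0,0],[4,1,0,0],[-1,-3,1,0],[-2,3,0,1]] U=[[4,0,-2,2],[0,-1,4,1],[0,0,-1,2],[0,0,0,1]]

  R1 -= 4·R0 → [0,-1,4,1]
  R2 -= -1·R0 → [0,3,-13,-1]
  R3 -= -2·R0 → [0,-3,12,4]
  R2 -= -3·R1 → [0,0,-1,2]
  R3 -= 3·R1 → [0,0,0,1]
  R3 -= 0·R2 → [0,0,0,1]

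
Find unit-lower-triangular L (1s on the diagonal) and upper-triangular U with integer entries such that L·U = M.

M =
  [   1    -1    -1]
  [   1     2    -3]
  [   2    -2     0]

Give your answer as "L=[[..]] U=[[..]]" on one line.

  R1 -= 1·R0 → [0,3,-2]
  R2 -= 2·R0 → [0,0,2]
  R2 -= 0·R1 → [0,0,2]

L=[[1,0,0],[1,1,0],[2,0,1]] U=[[1,-1,-1],[0,3,-2],[0,0,2]]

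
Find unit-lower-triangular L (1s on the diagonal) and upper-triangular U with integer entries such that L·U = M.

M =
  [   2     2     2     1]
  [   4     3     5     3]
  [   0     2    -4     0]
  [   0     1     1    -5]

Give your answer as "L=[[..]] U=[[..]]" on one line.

  r1 -= 2·r0 → [0,-1,1,1]
  r2 -= 0·r0 → [0,2,-4,0]
  r3 -= 0·r0 → [0,1,1,-5]
  r2 -= -2·r1 → [0,0,-2,2]
  r3 -= -1·r1 → [0,0,2,-4]
  r3 -= -1·r2 → [0,0,0,-2]

L=[[1,0,0,0],[2,1,0,0],[0,-2,1,0],[0,-1,-1,1]] U=[[2,2,2,1],[0,-1,1,1],[0,0,-2,2],[0,0,0,-2]]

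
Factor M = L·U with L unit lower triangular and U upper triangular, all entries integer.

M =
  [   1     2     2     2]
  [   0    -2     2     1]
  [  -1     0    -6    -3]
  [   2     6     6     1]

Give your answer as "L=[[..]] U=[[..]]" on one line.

L=[[1,0,0,0],[0,1,0,0],[-1,-1,1,0],[2,-1,-2,1]] U=[[1,2,2,2],[0,-2,2,1],[0,0,-2,0],[0,0,0,-2]]

  R1 -= 0·R0 → [0,-2,2,1]
  R2 -= -1·R0 → [0,2,-4,-1]
  R3 -= 2·R0 → [0,2,2,-3]
  R2 -= -1·R1 → [0,0,-2,0]
  R3 -= -1·R1 → [0,0,4,-2]
  R3 -= -2·R2 → [0,0,0,-2]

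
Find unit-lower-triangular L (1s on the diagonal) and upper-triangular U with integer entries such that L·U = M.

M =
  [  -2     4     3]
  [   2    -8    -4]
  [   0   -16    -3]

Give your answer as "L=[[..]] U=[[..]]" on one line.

L=[[1,0,0],[-1,1,0],[0,4,1]] U=[[-2,4,3],[0,-4,-1],[0,0,1]]

  row1 -= -1·row0 → [0,-4,-1]
  row2 -= 0·row0 → [0,-16,-3]
  row2 -= 4·row1 → [0,0,1]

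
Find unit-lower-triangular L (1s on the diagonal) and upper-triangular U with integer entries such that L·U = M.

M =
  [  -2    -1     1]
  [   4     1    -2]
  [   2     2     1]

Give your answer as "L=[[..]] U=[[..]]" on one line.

  R1 -= -2·R0 → [0,-1,0]
  R2 -= -1·R0 → [0,1,2]
  R2 -= -1·R1 → [0,0,2]

L=[[1,0,0],[-2,1,0],[-1,-1,1]] U=[[-2,-1,1],[0,-1,0],[0,0,2]]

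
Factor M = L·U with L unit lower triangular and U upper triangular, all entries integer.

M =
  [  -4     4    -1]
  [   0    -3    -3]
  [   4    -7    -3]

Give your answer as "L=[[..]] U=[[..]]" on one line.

L=[[1,0,0],[0,1,0],[-1,1,1]] U=[[-4,4,-1],[0,-3,-3],[0,0,-1]]

  row1 -= 0·row0 → [0,-3,-3]
  row2 -= -1·row0 → [0,-3,-4]
  row2 -= 1·row1 → [0,0,-1]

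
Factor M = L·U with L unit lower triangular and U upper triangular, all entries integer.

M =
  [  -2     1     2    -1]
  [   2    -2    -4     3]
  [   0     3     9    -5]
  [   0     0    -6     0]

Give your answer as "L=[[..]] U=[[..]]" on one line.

L=[[1,0,0,0],[-1,1,0,0],[0,-3,1,0],[0,0,-2,1]] U=[[-2,1,2,-1],[0,-1,-2,2],[0,0,3,1],[0,0,0,2]]

  row1 -= -1·row0 → [0,-1,-2,2]
  row2 -= 0·row0 → [0,3,9,-5]
  row3 -= 0·row0 → [0,0,-6,0]
  row2 -= -3·row1 → [0,0,3,1]
  row3 -= 0·row1 → [0,0,-6,0]
  row3 -= -2·row2 → [0,0,0,2]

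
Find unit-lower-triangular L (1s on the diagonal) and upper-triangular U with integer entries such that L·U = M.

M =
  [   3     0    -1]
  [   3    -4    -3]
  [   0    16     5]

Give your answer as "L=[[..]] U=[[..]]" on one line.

L=[[1,0,0],[1,1,0],[0,-4,1]] U=[[3,0,-1],[0,-4,-2],[0,0,-3]]

  R1 -= 1·R0 → [0,-4,-2]
  R2 -= 0·R0 → [0,16,5]
  R2 -= -4·R1 → [0,0,-3]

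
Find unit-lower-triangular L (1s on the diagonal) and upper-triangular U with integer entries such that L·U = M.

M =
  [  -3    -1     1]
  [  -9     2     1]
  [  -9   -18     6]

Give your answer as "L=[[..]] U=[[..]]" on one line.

  r1 -= 3·r0 → [0,5,-2]
  r2 -= 3·r0 → [0,-15,3]
  r2 -= -3·r1 → [0,0,-3]

L=[[1,0,0],[3,1,0],[3,-3,1]] U=[[-3,-1,1],[0,5,-2],[0,0,-3]]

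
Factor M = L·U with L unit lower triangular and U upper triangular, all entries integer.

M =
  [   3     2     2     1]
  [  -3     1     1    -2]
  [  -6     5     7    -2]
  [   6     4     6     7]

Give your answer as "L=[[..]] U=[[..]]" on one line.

L=[[1,0,0,0],[-1,1,0,0],[-2,3,1,0],[2,0,1,1]] U=[[3,2,2,1],[0,3,3,-1],[0,0,2,3],[0,0,0,2]]

  row1 -= -1·row0 → [0,3,3,-1]
  row2 -= -2·row0 → [0,9,11,0]
  row3 -= 2·row0 → [0,0,2,5]
  row2 -= 3·row1 → [0,0,2,3]
  row3 -= 0·row1 → [0,0,2,5]
  row3 -= 1·row2 → [0,0,0,2]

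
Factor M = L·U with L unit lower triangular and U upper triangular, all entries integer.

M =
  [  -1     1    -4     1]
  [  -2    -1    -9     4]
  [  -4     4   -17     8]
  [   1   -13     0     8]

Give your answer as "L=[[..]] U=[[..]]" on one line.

  row1 -= 2·row0 → [0,-3,-1,2]
  row2 -= 4·row0 → [0,0,-1,4]
  row3 -= -1·row0 → [0,-12,-4,9]
  row2 -= 0·row1 → [0,0,-1,4]
  row3 -= 4·row1 → [0,0,0,1]
  row3 -= 0·row2 → [0,0,0,1]

L=[[1,0,0,0],[2,1,0,0],[4,0,1,0],[-1,4,0,1]] U=[[-1,1,-4,1],[0,-3,-1,2],[0,0,-1,4],[0,0,0,1]]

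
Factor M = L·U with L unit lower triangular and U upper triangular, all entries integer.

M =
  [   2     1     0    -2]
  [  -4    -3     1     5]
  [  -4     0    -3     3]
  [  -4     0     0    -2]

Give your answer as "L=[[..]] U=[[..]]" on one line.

  row1 -= -2·row0 → [0,-1,1,1]
  row2 -= -2·row0 → [0,2,-3,-1]
  row3 -= -2·row0 → [0,2,0,-6]
  row2 -= -2·row1 → [0,0,-1,1]
  row3 -= -2·row1 → [0,0,2,-4]
  row3 -= -2·row2 → [0,0,0,-2]

L=[[1,0,0,0],[-2,1,0,0],[-2,-2,1,0],[-2,-2,-2,1]] U=[[2,1,0,-2],[0,-1,1,1],[0,0,-1,1],[0,0,0,-2]]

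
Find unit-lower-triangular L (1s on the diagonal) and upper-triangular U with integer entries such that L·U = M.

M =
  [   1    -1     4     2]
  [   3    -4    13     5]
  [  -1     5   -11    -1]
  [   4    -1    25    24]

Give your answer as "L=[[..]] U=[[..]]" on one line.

L=[[1,0,0,0],[3,1,0,0],[-1,-4,1,0],[4,-3,-4,1]] U=[[1,-1,4,2],[0,-1,1,-1],[0,0,-3,-3],[0,0,0,1]]

  r1 -= 3·r0 → [0,-1,1,-1]
  r2 -= -1·r0 → [0,4,-7,1]
  r3 -= 4·r0 → [0,3,9,16]
  r2 -= -4·r1 → [0,0,-3,-3]
  r3 -= -3·r1 → [0,0,12,13]
  r3 -= -4·r2 → [0,0,0,1]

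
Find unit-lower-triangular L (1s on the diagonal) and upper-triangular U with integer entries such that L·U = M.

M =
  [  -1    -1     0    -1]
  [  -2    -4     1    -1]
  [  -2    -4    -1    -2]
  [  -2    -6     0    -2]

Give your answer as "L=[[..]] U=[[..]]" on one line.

  row1 -= 2·row0 → [0,-2,1,1]
  row2 -= 2·row0 → [0,-2,-1,0]
  row3 -= 2·row0 → [0,-4,0,0]
  row2 -= 1·row1 → [0,0,-2,-1]
  row3 -= 2·row1 → [0,0,-2,-2]
  row3 -= 1·row2 → [0,0,0,-1]

L=[[1,0,0,0],[2,1,0,0],[2,1,1,0],[2,2,1,1]] U=[[-1,-1,0,-1],[0,-2,1,1],[0,0,-2,-1],[0,0,0,-1]]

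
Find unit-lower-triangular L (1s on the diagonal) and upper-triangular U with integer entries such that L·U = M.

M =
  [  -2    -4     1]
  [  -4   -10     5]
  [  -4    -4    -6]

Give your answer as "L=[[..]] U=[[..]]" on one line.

  r1 -= 2·r0 → [0,-2,3]
  r2 -= 2·r0 → [0,4,-8]
  r2 -= -2·r1 → [0,0,-2]

L=[[1,0,0],[2,1,0],[2,-2,1]] U=[[-2,-4,1],[0,-2,3],[0,0,-2]]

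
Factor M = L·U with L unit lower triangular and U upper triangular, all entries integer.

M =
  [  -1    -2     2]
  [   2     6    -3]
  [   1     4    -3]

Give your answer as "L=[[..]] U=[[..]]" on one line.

L=[[1,0,0],[-2,1,0],[-1,1,1]] U=[[-1,-2,2],[0,2,1],[0,0,-2]]

  row1 -= -2·row0 → [0,2,1]
  row2 -= -1·row0 → [0,2,-1]
  row2 -= 1·row1 → [0,0,-2]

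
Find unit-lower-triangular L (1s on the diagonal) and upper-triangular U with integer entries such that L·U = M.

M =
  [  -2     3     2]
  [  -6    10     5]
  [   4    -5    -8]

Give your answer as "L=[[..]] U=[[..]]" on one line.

  R1 -= 3·R0 → [0,1,-1]
  R2 -= -2·R0 → [0,1,-4]
  R2 -= 1·R1 → [0,0,-3]

L=[[1,0,0],[3,1,0],[-2,1,1]] U=[[-2,3,2],[0,1,-1],[0,0,-3]]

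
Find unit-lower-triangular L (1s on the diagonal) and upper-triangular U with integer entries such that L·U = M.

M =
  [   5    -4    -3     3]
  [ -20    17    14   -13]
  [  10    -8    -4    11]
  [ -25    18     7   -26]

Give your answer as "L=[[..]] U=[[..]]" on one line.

  row1 -= -4·row0 → [0,1,2,-1]
  row2 -= 2·row0 → [0,0,2,5]
  row3 -= -5·row0 → [0,-2,-8,-11]
  row2 -= 0·row1 → [0,0,2,5]
  row3 -= -2·row1 → [0,0,-4,-13]
  row3 -= -2·row2 → [0,0,0,-3]

L=[[1,0,0,0],[-4,1,0,0],[2,0,1,0],[-5,-2,-2,1]] U=[[5,-4,-3,3],[0,1,2,-1],[0,0,2,5],[0,0,0,-3]]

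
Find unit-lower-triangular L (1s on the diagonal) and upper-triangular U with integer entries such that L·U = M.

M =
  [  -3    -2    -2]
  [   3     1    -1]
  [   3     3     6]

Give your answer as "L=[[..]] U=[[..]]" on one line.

  r1 -= -1·r0 → [0,-1,-3]
  r2 -= -1·r0 → [0,1,4]
  r2 -= -1·r1 → [0,0,1]

L=[[1,0,0],[-1,1,0],[-1,-1,1]] U=[[-3,-2,-2],[0,-1,-3],[0,0,1]]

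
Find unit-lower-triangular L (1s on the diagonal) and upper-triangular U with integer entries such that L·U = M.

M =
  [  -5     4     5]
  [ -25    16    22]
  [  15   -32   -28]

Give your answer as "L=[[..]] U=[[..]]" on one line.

  R1 -= 5·R0 → [0,-4,-3]
  R2 -= -3·R0 → [0,-20,-13]
  R2 -= 5·R1 → [0,0,2]

L=[[1,0,0],[5,1,0],[-3,5,1]] U=[[-5,4,5],[0,-4,-3],[0,0,2]]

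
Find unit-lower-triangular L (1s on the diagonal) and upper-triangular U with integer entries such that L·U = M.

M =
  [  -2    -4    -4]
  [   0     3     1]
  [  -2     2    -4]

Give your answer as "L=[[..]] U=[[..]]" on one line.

  r1 -= 0·r0 → [0,3,1]
  r2 -= 1·r0 → [0,6,0]
  r2 -= 2·r1 → [0,0,-2]

L=[[1,0,0],[0,1,0],[1,2,1]] U=[[-2,-4,-4],[0,3,1],[0,0,-2]]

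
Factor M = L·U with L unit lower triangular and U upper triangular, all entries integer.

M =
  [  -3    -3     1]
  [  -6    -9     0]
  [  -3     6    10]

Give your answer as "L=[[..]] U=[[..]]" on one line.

L=[[1,0,0],[2,1,0],[1,-3,1]] U=[[-3,-3,1],[0,-3,-2],[0,0,3]]

  R1 -= 2·R0 → [0,-3,-2]
  R2 -= 1·R0 → [0,9,9]
  R2 -= -3·R1 → [0,0,3]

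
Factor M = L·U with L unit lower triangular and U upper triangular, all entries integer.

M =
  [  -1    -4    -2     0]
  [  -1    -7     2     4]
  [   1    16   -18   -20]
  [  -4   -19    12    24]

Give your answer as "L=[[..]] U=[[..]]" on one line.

  row1 -= 1·row0 → [0,-3,4,4]
  row2 -= -1·row0 → [0,12,-20,-20]
  row3 -= 4·row0 → [0,-3,20,24]
  row2 -= -4·row1 → [0,0,-4,-4]
  row3 -= 1·row1 → [0,0,16,20]
  row3 -= -4·row2 → [0,0,0,4]

L=[[1,0,0,0],[1,1,0,0],[-1,-4,1,0],[4,1,-4,1]] U=[[-1,-4,-2,0],[0,-3,4,4],[0,0,-4,-4],[0,0,0,4]]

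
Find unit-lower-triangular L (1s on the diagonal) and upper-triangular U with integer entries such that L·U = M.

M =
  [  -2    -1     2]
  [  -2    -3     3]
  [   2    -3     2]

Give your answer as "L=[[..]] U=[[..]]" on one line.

L=[[1,0,0],[1,1,0],[-1,2,1]] U=[[-2,-1,2],[0,-2,1],[0,0,2]]

  R1 -= 1·R0 → [0,-2,1]
  R2 -= -1·R0 → [0,-4,4]
  R2 -= 2·R1 → [0,0,2]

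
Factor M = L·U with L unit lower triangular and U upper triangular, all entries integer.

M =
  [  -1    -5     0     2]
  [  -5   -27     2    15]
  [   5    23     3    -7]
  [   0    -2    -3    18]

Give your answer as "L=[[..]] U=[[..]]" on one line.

  R1 -= 5·R0 → [0,-2,2,5]
  R2 -= -5·R0 → [0,-2,3,3]
  R3 -= 0·R0 → [0,-2,-3,18]
  R2 -= 1·R1 → [0,0,1,-2]
  R3 -= 1·R1 → [0,0,-5,13]
  R3 -= -5·R2 → [0,0,0,3]

L=[[1,0,0,0],[5,1,0,0],[-5,1,1,0],[0,1,-5,1]] U=[[-1,-5,0,2],[0,-2,2,5],[0,0,1,-2],[0,0,0,3]]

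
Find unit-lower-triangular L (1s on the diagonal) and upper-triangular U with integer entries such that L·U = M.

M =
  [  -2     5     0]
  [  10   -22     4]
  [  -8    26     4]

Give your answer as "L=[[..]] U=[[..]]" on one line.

  R1 -= -5·R0 → [0,3,4]
  R2 -= 4·R0 → [0,6,4]
  R2 -= 2·R1 → [0,0,-4]

L=[[1,0,0],[-5,1,0],[4,2,1]] U=[[-2,5,0],[0,3,4],[0,0,-4]]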